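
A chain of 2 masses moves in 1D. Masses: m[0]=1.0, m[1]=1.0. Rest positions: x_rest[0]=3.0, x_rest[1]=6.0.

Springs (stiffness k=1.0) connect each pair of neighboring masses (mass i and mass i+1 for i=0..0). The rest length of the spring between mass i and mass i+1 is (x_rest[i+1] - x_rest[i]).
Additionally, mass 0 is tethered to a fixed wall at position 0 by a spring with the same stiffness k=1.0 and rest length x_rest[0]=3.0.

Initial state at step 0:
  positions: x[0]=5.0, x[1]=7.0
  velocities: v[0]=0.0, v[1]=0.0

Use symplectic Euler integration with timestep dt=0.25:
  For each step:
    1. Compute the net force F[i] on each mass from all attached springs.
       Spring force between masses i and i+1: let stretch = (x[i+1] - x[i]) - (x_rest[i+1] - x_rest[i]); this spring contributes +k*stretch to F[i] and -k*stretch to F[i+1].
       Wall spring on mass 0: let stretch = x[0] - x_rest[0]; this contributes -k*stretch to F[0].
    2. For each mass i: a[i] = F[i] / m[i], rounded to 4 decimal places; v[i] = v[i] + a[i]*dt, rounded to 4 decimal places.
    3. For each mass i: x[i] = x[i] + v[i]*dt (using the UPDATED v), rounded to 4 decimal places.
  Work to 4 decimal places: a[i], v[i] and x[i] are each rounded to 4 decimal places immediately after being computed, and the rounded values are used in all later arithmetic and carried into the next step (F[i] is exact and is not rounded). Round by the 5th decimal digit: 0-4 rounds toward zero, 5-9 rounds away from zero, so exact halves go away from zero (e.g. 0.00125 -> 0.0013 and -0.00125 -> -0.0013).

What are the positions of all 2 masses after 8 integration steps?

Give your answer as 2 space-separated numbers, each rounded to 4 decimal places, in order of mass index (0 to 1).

Step 0: x=[5.0000 7.0000] v=[0.0000 0.0000]
Step 1: x=[4.8125 7.0625] v=[-0.7500 0.2500]
Step 2: x=[4.4649 7.1719] v=[-1.3906 0.4375]
Step 3: x=[4.0074 7.2996] v=[-1.8301 0.5108]
Step 4: x=[3.5052 7.4091] v=[-2.0089 0.4378]
Step 5: x=[3.0279 7.4621] v=[-1.9092 0.2118]
Step 6: x=[2.6385 7.4254] v=[-1.5576 -0.1468]
Step 7: x=[2.3834 7.2770] v=[-1.0205 -0.5935]
Step 8: x=[2.2852 7.0103] v=[-0.3930 -1.0669]

Answer: 2.2852 7.0103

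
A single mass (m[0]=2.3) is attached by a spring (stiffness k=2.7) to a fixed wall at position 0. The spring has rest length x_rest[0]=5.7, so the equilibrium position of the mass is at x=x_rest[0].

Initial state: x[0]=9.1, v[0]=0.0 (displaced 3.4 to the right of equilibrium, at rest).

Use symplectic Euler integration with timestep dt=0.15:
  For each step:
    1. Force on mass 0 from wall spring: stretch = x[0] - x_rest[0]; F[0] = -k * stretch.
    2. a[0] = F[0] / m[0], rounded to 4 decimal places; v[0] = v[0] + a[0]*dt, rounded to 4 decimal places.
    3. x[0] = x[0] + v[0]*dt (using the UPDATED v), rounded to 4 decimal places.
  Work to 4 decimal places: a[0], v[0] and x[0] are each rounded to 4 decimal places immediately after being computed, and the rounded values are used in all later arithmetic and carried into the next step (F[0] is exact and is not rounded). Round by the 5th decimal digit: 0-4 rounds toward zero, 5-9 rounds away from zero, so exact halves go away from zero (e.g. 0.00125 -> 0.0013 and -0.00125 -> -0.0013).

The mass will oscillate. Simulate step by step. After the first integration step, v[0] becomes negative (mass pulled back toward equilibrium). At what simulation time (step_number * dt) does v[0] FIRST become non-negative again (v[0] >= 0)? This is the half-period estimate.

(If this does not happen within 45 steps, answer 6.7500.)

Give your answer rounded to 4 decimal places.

Step 0: x=[9.1000] v=[0.0000]
Step 1: x=[9.0102] v=[-0.5987]
Step 2: x=[8.8330] v=[-1.1816]
Step 3: x=[8.5730] v=[-1.7333]
Step 4: x=[8.2371] v=[-2.2392]
Step 5: x=[7.8342] v=[-2.6859]
Step 6: x=[7.3749] v=[-3.0617]
Step 7: x=[6.8714] v=[-3.3566]
Step 8: x=[6.3370] v=[-3.5629]
Step 9: x=[5.7857] v=[-3.6751]
Step 10: x=[5.2322] v=[-3.6902]
Step 11: x=[4.6910] v=[-3.6078]
Step 12: x=[4.1765] v=[-3.4301]
Step 13: x=[3.7022] v=[-3.1618]
Step 14: x=[3.2807] v=[-2.8100]
Step 15: x=[2.9231] v=[-2.3840]
Step 16: x=[2.6389] v=[-1.8950]
Step 17: x=[2.4355] v=[-1.3560]
Step 18: x=[2.3183] v=[-0.7812]
Step 19: x=[2.2904] v=[-0.1857]
Step 20: x=[2.3526] v=[0.4147]
First v>=0 after going negative at step 20, time=3.0000

Answer: 3.0000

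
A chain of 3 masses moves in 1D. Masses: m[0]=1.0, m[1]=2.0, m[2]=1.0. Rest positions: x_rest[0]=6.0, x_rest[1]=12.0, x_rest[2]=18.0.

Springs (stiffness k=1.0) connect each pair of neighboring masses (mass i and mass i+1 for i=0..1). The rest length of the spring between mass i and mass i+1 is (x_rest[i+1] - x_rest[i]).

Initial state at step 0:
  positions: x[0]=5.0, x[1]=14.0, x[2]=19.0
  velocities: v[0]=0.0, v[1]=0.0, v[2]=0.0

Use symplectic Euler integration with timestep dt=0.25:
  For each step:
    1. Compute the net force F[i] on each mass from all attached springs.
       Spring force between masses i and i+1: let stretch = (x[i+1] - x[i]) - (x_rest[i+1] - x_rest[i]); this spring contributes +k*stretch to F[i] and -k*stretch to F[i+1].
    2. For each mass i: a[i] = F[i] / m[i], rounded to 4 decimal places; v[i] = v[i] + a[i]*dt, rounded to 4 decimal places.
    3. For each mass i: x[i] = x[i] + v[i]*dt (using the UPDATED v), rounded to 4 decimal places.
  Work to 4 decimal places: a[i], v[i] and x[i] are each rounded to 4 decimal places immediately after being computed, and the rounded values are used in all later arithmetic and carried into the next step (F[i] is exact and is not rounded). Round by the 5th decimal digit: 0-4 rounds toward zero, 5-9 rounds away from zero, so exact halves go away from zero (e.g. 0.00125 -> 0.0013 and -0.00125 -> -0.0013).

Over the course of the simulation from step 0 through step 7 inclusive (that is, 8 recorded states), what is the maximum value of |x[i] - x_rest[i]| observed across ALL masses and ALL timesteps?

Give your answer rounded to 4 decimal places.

Answer: 2.2099

Derivation:
Step 0: x=[5.0000 14.0000 19.0000] v=[0.0000 0.0000 0.0000]
Step 1: x=[5.1875 13.8750 19.0625] v=[0.7500 -0.5000 0.2500]
Step 2: x=[5.5430 13.6406 19.1758] v=[1.4219 -0.9375 0.4531]
Step 3: x=[6.0296 13.3262 19.3181] v=[1.9463 -1.2578 0.5693]
Step 4: x=[6.5972 12.9710 19.4609] v=[2.2705 -1.4209 0.5713]
Step 5: x=[7.1882 12.6194 19.5731] v=[2.3640 -1.4064 0.4488]
Step 6: x=[7.7437 12.3154 19.6257] v=[2.2218 -1.2161 0.2104]
Step 7: x=[8.2099 12.0970 19.5964] v=[1.8647 -0.8738 -0.1172]
Max displacement = 2.2099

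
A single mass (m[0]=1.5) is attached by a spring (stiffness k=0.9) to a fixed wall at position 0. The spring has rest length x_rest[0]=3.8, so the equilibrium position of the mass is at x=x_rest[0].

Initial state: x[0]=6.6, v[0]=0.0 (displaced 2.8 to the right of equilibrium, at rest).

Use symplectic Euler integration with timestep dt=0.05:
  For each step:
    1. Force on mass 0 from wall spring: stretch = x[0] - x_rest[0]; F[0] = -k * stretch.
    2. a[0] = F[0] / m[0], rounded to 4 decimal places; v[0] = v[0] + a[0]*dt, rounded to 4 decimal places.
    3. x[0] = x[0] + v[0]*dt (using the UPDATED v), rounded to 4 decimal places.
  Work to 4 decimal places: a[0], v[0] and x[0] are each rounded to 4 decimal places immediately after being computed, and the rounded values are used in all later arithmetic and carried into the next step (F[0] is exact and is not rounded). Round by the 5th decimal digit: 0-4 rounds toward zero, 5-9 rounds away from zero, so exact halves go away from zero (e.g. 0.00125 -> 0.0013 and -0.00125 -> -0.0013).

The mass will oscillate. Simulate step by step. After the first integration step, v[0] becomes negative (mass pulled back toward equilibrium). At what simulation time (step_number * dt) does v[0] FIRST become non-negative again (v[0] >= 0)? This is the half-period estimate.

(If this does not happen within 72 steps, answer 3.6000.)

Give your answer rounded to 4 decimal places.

Step 0: x=[6.6000] v=[0.0000]
Step 1: x=[6.5958] v=[-0.0840]
Step 2: x=[6.5874] v=[-0.1679]
Step 3: x=[6.5748] v=[-0.2515]
Step 4: x=[6.5581] v=[-0.3347]
Step 5: x=[6.5372] v=[-0.4174]
Step 6: x=[6.5122] v=[-0.4995]
Step 7: x=[6.4832] v=[-0.5809]
Step 8: x=[6.4501] v=[-0.6614]
Step 9: x=[6.4131] v=[-0.7409]
Step 10: x=[6.3721] v=[-0.8193]
Step 11: x=[6.3273] v=[-0.8965]
Step 12: x=[6.2787] v=[-0.9723]
Step 13: x=[6.2264] v=[-1.0467]
Step 14: x=[6.1704] v=[-1.1195]
Step 15: x=[6.1109] v=[-1.1906]
Step 16: x=[6.0479] v=[-1.2599]
Step 17: x=[5.9815] v=[-1.3273]
Step 18: x=[5.9119] v=[-1.3927]
Step 19: x=[5.8391] v=[-1.4561]
Step 20: x=[5.7632] v=[-1.5173]
Step 21: x=[5.6844] v=[-1.5762]
Step 22: x=[5.6028] v=[-1.6327]
Step 23: x=[5.5185] v=[-1.6868]
Step 24: x=[5.4316] v=[-1.7384]
Step 25: x=[5.3422] v=[-1.7874]
Step 26: x=[5.2505] v=[-1.8337]
Step 27: x=[5.1566] v=[-1.8772]
Step 28: x=[5.0607] v=[-1.9179]
Step 29: x=[4.9629] v=[-1.9557]
Step 30: x=[4.8634] v=[-1.9906]
Step 31: x=[4.7623] v=[-2.0225]
Step 32: x=[4.6597] v=[-2.0514]
Step 33: x=[4.5558] v=[-2.0772]
Step 34: x=[4.4508] v=[-2.0999]
Step 35: x=[4.3448] v=[-2.1194]
Step 36: x=[4.2380] v=[-2.1357]
Step 37: x=[4.1306] v=[-2.1488]
Step 38: x=[4.0227] v=[-2.1587]
Step 39: x=[3.9144] v=[-2.1654]
Step 40: x=[3.8060] v=[-2.1688]
Step 41: x=[3.6976] v=[-2.1690]
Step 42: x=[3.5893] v=[-2.1659]
Step 43: x=[3.4813] v=[-2.1596]
Step 44: x=[3.3738] v=[-2.1500]
Step 45: x=[3.2669] v=[-2.1372]
Step 46: x=[3.1608] v=[-2.1212]
Step 47: x=[3.0557] v=[-2.1020]
Step 48: x=[2.9517] v=[-2.0797]
Step 49: x=[2.8490] v=[-2.0543]
Step 50: x=[2.7477] v=[-2.0258]
Step 51: x=[2.6480] v=[-1.9942]
Step 52: x=[2.5500] v=[-1.9596]
Step 53: x=[2.4539] v=[-1.9221]
Step 54: x=[2.3598] v=[-1.8817]
Step 55: x=[2.2679] v=[-1.8385]
Step 56: x=[2.1783] v=[-1.7925]
Step 57: x=[2.0911] v=[-1.7439]
Step 58: x=[2.0065] v=[-1.6926]
Step 59: x=[1.9246] v=[-1.6388]
Step 60: x=[1.8455] v=[-1.5825]
Step 61: x=[1.7693] v=[-1.5239]
Step 62: x=[1.6962] v=[-1.4630]
Step 63: x=[1.6262] v=[-1.3999]
Step 64: x=[1.5595] v=[-1.3347]
Step 65: x=[1.4961] v=[-1.2675]
Step 66: x=[1.4362] v=[-1.1984]
Step 67: x=[1.3798] v=[-1.1275]
Step 68: x=[1.3271] v=[-1.0549]
Step 69: x=[1.2781] v=[-0.9807]
Step 70: x=[1.2329] v=[-0.9050]
Step 71: x=[1.1915] v=[-0.8280]
Step 72: x=[1.1540] v=[-0.7497]
v[0] did not become non-negative within 72 steps; using fallback time=3.6000

Answer: 3.6000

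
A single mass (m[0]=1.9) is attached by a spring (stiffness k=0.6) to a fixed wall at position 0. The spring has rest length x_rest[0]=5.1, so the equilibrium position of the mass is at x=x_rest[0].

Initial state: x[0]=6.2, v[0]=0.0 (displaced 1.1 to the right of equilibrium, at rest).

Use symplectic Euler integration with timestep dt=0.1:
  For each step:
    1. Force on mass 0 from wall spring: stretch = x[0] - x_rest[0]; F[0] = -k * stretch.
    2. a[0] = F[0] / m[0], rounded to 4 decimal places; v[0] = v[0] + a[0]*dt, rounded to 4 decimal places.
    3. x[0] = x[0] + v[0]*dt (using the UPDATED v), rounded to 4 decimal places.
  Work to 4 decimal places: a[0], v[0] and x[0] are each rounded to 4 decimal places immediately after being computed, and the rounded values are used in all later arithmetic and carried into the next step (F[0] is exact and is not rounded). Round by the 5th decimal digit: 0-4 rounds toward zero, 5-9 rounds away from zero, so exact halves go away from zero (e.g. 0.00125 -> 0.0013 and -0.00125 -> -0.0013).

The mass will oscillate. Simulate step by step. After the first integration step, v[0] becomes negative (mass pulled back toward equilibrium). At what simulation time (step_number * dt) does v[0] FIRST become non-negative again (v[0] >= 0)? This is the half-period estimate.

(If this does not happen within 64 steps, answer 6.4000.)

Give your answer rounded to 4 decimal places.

Answer: 5.6000

Derivation:
Step 0: x=[6.2000] v=[0.0000]
Step 1: x=[6.1965] v=[-0.0347]
Step 2: x=[6.1896] v=[-0.0693]
Step 3: x=[6.1792] v=[-0.1037]
Step 4: x=[6.1654] v=[-0.1378]
Step 5: x=[6.1483] v=[-0.1714]
Step 6: x=[6.1279] v=[-0.2045]
Step 7: x=[6.1042] v=[-0.2370]
Step 8: x=[6.0773] v=[-0.2687]
Step 9: x=[6.0473] v=[-0.2996]
Step 10: x=[6.0144] v=[-0.3295]
Step 11: x=[5.9786] v=[-0.3584]
Step 12: x=[5.9400] v=[-0.3862]
Step 13: x=[5.8987] v=[-0.4127]
Step 14: x=[5.8549] v=[-0.4379]
Step 15: x=[5.8087] v=[-0.4617]
Step 16: x=[5.7603] v=[-0.4841]
Step 17: x=[5.7098] v=[-0.5050]
Step 18: x=[5.6574] v=[-0.5243]
Step 19: x=[5.6032] v=[-0.5419]
Step 20: x=[5.5474] v=[-0.5578]
Step 21: x=[5.4902] v=[-0.5719]
Step 22: x=[5.4318] v=[-0.5842]
Step 23: x=[5.3723] v=[-0.5947]
Step 24: x=[5.3120] v=[-0.6033]
Step 25: x=[5.2510] v=[-0.6100]
Step 26: x=[5.1895] v=[-0.6148]
Step 27: x=[5.1277] v=[-0.6176]
Step 28: x=[5.0659] v=[-0.6185]
Step 29: x=[5.0042] v=[-0.6174]
Step 30: x=[4.9428] v=[-0.6144]
Step 31: x=[4.8819] v=[-0.6094]
Step 32: x=[4.8217] v=[-0.6025]
Step 33: x=[4.7623] v=[-0.5937]
Step 34: x=[4.7040] v=[-0.5830]
Step 35: x=[4.6470] v=[-0.5705]
Step 36: x=[4.5914] v=[-0.5562]
Step 37: x=[4.5374] v=[-0.5401]
Step 38: x=[4.4852] v=[-0.5223]
Step 39: x=[4.4349] v=[-0.5029]
Step 40: x=[4.3867] v=[-0.4819]
Step 41: x=[4.3408] v=[-0.4594]
Step 42: x=[4.2973] v=[-0.4354]
Step 43: x=[4.2563] v=[-0.4101]
Step 44: x=[4.2180] v=[-0.3835]
Step 45: x=[4.1824] v=[-0.3557]
Step 46: x=[4.1497] v=[-0.3267]
Step 47: x=[4.1200] v=[-0.2967]
Step 48: x=[4.0934] v=[-0.2658]
Step 49: x=[4.0700] v=[-0.2340]
Step 50: x=[4.0499] v=[-0.2015]
Step 51: x=[4.0331] v=[-0.1683]
Step 52: x=[4.0196] v=[-0.1346]
Step 53: x=[4.0096] v=[-0.1005]
Step 54: x=[4.0030] v=[-0.0661]
Step 55: x=[3.9999] v=[-0.0315]
Step 56: x=[4.0002] v=[0.0032]
First v>=0 after going negative at step 56, time=5.6000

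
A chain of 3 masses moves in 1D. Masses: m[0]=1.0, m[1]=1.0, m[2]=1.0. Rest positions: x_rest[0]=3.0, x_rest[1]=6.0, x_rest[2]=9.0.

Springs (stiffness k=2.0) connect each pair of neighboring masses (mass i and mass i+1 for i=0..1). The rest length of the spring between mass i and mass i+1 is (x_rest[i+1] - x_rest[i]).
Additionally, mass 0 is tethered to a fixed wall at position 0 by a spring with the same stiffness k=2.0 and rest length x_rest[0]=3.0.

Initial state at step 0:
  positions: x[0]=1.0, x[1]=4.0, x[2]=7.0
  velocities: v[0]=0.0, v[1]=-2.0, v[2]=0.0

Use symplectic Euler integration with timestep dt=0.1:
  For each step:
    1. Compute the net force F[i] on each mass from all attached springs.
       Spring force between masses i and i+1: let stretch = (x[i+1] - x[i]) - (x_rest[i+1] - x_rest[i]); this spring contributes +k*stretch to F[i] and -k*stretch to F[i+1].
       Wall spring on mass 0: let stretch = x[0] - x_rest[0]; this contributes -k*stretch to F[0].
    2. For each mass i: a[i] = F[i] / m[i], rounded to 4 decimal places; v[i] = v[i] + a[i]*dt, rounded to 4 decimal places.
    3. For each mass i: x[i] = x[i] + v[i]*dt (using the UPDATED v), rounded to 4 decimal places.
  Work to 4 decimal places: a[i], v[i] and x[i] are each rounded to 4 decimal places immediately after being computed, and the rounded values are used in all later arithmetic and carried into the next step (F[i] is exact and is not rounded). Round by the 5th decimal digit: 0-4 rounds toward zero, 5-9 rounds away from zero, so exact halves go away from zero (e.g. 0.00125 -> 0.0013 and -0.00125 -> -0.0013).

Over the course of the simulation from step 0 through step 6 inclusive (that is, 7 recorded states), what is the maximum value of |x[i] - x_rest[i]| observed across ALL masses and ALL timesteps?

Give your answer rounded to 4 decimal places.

Step 0: x=[1.0000 4.0000 7.0000] v=[0.0000 -2.0000 0.0000]
Step 1: x=[1.0400 3.8000 7.0000] v=[0.4000 -2.0000 0.0000]
Step 2: x=[1.1144 3.6088 6.9960] v=[0.7440 -1.9120 -0.0400]
Step 3: x=[1.2164 3.4355 6.9843] v=[1.0200 -1.7334 -0.1174]
Step 4: x=[1.3385 3.2888 6.9616] v=[1.2205 -1.4675 -0.2272]
Step 5: x=[1.4728 3.1765 6.9254] v=[1.3429 -1.1230 -0.3618]
Step 6: x=[1.6117 3.1051 6.8742] v=[1.3891 -0.7140 -0.5116]
Max displacement = 2.8949

Answer: 2.8949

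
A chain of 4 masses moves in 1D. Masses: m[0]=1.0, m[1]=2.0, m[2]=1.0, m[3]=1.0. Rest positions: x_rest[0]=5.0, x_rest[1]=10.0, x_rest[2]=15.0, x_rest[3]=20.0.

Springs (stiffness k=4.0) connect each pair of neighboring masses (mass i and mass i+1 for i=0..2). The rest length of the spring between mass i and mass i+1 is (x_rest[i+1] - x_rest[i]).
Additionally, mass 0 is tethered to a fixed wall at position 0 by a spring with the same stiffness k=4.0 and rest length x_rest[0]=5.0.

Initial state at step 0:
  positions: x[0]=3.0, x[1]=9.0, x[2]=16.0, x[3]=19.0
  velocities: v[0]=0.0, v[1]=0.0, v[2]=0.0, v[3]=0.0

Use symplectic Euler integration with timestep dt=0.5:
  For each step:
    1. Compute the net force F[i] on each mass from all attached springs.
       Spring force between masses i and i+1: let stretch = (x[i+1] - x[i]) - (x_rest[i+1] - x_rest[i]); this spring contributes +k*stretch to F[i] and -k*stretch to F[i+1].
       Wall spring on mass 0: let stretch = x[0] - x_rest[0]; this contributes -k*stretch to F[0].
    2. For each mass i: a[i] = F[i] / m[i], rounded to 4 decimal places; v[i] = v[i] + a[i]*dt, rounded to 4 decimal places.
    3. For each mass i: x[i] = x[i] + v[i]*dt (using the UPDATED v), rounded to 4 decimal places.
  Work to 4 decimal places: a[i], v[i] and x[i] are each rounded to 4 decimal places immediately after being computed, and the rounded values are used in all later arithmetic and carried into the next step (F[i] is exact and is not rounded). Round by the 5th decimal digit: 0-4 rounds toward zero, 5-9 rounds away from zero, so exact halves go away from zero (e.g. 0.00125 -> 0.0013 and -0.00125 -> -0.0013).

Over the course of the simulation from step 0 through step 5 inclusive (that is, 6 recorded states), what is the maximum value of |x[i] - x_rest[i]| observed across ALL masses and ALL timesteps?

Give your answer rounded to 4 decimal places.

Step 0: x=[3.0000 9.0000 16.0000 19.0000] v=[0.0000 0.0000 0.0000 0.0000]
Step 1: x=[6.0000 9.5000 12.0000 21.0000] v=[6.0000 1.0000 -8.0000 4.0000]
Step 2: x=[6.5000 9.5000 14.5000 19.0000] v=[1.0000 0.0000 5.0000 -4.0000]
Step 3: x=[3.5000 10.5000 16.5000 17.5000] v=[-6.0000 2.0000 4.0000 -3.0000]
Step 4: x=[4.0000 11.0000 13.5000 20.0000] v=[1.0000 1.0000 -6.0000 5.0000]
Step 5: x=[7.5000 9.2500 14.5000 21.0000] v=[7.0000 -3.5000 2.0000 2.0000]
Max displacement = 3.0000

Answer: 3.0000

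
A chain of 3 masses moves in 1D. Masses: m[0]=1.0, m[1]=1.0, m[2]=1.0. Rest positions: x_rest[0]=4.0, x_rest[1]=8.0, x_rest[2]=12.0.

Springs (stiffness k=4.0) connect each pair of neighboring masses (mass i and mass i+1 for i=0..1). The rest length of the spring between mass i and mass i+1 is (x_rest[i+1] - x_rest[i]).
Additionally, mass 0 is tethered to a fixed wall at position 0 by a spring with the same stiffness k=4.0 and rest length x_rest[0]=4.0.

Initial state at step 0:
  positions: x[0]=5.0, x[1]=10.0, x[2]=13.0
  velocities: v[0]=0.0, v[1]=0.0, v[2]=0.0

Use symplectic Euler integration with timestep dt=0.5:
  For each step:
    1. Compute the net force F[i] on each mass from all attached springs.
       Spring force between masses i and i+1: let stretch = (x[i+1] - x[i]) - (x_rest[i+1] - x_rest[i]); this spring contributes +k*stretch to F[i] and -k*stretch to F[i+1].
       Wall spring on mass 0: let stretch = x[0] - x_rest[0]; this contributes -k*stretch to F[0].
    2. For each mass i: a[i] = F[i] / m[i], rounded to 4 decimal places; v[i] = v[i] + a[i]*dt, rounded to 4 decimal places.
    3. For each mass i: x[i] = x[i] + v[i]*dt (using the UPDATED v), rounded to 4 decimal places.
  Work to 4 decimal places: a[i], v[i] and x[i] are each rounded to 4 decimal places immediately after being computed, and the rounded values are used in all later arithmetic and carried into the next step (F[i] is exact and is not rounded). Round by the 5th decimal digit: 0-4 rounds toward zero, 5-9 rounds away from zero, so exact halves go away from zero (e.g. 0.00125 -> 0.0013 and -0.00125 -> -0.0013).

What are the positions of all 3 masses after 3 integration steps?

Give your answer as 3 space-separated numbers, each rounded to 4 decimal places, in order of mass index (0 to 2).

Step 0: x=[5.0000 10.0000 13.0000] v=[0.0000 0.0000 0.0000]
Step 1: x=[5.0000 8.0000 14.0000] v=[0.0000 -4.0000 2.0000]
Step 2: x=[3.0000 9.0000 13.0000] v=[-4.0000 2.0000 -2.0000]
Step 3: x=[4.0000 8.0000 12.0000] v=[2.0000 -2.0000 -2.0000]

Answer: 4.0000 8.0000 12.0000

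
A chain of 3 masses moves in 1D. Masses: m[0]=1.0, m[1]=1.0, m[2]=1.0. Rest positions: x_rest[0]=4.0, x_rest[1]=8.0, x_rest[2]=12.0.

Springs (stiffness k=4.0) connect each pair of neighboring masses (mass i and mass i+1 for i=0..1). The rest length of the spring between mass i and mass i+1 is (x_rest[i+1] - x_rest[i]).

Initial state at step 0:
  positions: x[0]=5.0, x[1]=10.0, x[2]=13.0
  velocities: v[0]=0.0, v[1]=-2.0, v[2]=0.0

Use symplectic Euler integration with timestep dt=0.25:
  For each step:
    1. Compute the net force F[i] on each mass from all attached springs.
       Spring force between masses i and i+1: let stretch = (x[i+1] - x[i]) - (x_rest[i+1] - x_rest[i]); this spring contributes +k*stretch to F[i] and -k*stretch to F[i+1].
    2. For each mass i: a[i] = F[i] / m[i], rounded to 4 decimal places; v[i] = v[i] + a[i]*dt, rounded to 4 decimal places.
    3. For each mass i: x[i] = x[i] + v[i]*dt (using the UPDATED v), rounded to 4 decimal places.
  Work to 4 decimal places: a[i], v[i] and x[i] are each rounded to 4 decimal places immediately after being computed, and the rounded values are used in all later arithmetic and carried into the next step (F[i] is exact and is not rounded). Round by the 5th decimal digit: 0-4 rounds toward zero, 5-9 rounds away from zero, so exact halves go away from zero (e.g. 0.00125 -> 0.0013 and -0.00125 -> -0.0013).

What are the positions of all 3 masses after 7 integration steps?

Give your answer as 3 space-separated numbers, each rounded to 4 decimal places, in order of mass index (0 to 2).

Answer: 3.8284 8.8434 11.8284

Derivation:
Step 0: x=[5.0000 10.0000 13.0000] v=[0.0000 -2.0000 0.0000]
Step 1: x=[5.2500 9.0000 13.2500] v=[1.0000 -4.0000 1.0000]
Step 2: x=[5.4375 8.1250 13.4375] v=[0.7500 -3.5000 0.7500]
Step 3: x=[5.2969 7.9063 13.2969] v=[-0.5625 -0.8750 -0.5625]
Step 4: x=[4.8086 8.3829 12.8086] v=[-1.9531 1.9062 -1.9531]
Step 5: x=[4.2139 9.0723 12.2139] v=[-2.3788 2.7576 -2.3788]
Step 6: x=[3.8338 9.3325 11.8338] v=[-1.5204 1.0408 -1.5204]
Step 7: x=[3.8284 8.8434 11.8284] v=[-0.0217 -1.9566 -0.0217]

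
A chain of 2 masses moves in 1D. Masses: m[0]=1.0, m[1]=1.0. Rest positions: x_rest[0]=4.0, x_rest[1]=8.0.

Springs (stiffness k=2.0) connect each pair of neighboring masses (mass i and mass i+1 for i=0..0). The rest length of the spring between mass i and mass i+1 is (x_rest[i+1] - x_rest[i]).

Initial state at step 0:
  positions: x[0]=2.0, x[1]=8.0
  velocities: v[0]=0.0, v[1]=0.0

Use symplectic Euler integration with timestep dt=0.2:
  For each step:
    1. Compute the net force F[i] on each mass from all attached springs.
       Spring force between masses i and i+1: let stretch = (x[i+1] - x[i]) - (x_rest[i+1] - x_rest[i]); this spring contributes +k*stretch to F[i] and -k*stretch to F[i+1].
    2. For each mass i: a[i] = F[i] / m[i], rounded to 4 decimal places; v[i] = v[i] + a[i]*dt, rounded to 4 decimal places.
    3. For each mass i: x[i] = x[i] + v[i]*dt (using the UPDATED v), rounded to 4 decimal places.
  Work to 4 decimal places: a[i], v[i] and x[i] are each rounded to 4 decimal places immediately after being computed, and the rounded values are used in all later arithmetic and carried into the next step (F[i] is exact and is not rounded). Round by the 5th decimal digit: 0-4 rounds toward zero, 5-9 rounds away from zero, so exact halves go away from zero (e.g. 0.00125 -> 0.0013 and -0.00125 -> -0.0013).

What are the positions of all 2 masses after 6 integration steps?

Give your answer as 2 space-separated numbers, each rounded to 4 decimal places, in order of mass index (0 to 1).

Answer: 3.8837 6.1163

Derivation:
Step 0: x=[2.0000 8.0000] v=[0.0000 0.0000]
Step 1: x=[2.1600 7.8400] v=[0.8000 -0.8000]
Step 2: x=[2.4544 7.5456] v=[1.4720 -1.4720]
Step 3: x=[2.8361 7.1639] v=[1.9085 -1.9085]
Step 4: x=[3.2440 6.7560] v=[2.0396 -2.0396]
Step 5: x=[3.6129 6.3871] v=[1.8444 -1.8444]
Step 6: x=[3.8837 6.1163] v=[1.3541 -1.3541]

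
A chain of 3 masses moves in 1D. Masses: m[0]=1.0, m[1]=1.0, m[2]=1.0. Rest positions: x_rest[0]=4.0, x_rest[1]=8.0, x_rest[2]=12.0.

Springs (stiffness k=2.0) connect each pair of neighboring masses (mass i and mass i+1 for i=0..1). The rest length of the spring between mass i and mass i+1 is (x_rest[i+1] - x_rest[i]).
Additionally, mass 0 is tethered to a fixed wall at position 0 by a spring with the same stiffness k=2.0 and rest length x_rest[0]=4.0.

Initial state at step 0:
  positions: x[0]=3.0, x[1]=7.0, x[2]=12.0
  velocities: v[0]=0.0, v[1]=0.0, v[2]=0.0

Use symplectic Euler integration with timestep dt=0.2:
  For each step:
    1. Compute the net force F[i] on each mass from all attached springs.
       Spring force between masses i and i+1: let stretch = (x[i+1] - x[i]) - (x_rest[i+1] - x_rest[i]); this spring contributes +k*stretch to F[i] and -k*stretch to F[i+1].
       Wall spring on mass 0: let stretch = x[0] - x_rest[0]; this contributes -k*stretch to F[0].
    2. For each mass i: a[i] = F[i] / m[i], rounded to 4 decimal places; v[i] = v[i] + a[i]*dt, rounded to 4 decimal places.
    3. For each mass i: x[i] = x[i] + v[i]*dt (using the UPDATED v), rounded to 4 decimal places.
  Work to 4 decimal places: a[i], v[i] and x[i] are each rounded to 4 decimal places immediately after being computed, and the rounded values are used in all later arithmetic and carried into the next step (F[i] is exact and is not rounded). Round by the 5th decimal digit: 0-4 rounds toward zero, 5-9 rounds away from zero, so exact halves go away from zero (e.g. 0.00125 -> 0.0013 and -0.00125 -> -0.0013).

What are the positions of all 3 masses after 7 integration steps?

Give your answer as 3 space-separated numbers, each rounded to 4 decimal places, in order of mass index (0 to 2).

Answer: 4.4625 8.0789 10.9988

Derivation:
Step 0: x=[3.0000 7.0000 12.0000] v=[0.0000 0.0000 0.0000]
Step 1: x=[3.0800 7.0800 11.9200] v=[0.4000 0.4000 -0.4000]
Step 2: x=[3.2336 7.2272 11.7728] v=[0.7680 0.7360 -0.7360]
Step 3: x=[3.4480 7.4186 11.5820] v=[1.0720 0.9568 -0.9542]
Step 4: x=[3.7042 7.6254 11.3781] v=[1.2810 1.0339 -1.0196]
Step 5: x=[3.9778 7.8187 11.1940] v=[1.3678 0.9665 -0.9207]
Step 6: x=[4.2404 7.9748 11.0598] v=[1.3130 0.7803 -0.6708]
Step 7: x=[4.4625 8.0789 10.9988] v=[1.1106 0.5205 -0.3048]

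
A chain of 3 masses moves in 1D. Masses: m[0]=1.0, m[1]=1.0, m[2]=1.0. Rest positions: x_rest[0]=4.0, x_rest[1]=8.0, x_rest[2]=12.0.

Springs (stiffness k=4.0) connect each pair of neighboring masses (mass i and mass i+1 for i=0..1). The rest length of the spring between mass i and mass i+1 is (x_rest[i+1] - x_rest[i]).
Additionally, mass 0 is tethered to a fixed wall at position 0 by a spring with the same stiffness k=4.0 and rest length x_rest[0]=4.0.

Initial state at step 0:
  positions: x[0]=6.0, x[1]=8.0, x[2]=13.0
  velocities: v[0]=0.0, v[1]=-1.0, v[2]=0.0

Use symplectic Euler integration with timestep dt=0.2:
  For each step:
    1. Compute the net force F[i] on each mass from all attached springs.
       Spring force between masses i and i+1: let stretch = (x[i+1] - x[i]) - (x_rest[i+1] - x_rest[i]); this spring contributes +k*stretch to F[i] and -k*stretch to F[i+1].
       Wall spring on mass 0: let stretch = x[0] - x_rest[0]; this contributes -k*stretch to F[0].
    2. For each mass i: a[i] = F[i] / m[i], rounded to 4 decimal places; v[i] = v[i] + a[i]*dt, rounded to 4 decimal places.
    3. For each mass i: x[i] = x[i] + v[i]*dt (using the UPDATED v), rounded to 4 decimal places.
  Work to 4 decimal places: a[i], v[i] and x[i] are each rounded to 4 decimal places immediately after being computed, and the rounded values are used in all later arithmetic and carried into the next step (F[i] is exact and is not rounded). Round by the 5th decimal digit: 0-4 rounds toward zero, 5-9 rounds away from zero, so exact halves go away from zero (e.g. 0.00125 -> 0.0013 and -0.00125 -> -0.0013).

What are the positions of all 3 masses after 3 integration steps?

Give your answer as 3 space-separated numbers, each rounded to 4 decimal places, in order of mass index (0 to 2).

Step 0: x=[6.0000 8.0000 13.0000] v=[0.0000 -1.0000 0.0000]
Step 1: x=[5.3600 8.2800 12.8400] v=[-3.2000 1.4000 -0.8000]
Step 2: x=[4.3296 8.8224 12.5904] v=[-5.1520 2.7120 -1.2480]
Step 3: x=[3.3253 9.2488 12.3779] v=[-5.0214 2.1322 -1.0624]

Answer: 3.3253 9.2488 12.3779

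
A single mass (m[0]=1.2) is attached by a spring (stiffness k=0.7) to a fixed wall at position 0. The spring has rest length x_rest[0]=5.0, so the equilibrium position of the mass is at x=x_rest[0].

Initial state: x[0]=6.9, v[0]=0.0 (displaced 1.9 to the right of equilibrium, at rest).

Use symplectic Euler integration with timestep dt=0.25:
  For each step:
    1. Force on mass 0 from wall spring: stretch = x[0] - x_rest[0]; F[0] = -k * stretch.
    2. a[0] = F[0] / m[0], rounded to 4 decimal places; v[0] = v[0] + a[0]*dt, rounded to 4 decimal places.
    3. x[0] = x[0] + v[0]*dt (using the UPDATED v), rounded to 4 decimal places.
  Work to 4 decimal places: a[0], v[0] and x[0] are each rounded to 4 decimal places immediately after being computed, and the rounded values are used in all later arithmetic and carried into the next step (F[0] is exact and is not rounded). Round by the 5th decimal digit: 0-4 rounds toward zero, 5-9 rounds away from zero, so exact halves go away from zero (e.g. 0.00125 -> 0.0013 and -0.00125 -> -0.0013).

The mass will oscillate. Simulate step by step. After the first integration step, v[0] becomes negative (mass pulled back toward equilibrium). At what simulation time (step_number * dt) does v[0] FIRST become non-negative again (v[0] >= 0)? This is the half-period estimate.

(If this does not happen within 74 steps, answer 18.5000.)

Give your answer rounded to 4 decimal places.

Step 0: x=[6.9000] v=[0.0000]
Step 1: x=[6.8307] v=[-0.2771]
Step 2: x=[6.6947] v=[-0.5441]
Step 3: x=[6.4969] v=[-0.7913]
Step 4: x=[6.2445] v=[-1.0096]
Step 5: x=[5.9467] v=[-1.1911]
Step 6: x=[5.6144] v=[-1.3292]
Step 7: x=[5.2597] v=[-1.4188]
Step 8: x=[4.8955] v=[-1.4567]
Step 9: x=[4.5351] v=[-1.4415]
Step 10: x=[4.1917] v=[-1.3737]
Step 11: x=[3.8778] v=[-1.2558]
Step 12: x=[3.6048] v=[-1.0922]
Step 13: x=[3.3826] v=[-0.8887]
Step 14: x=[3.2194] v=[-0.6528]
Step 15: x=[3.1211] v=[-0.3931]
Step 16: x=[3.0913] v=[-0.1191]
Step 17: x=[3.1311] v=[0.1593]
First v>=0 after going negative at step 17, time=4.2500

Answer: 4.2500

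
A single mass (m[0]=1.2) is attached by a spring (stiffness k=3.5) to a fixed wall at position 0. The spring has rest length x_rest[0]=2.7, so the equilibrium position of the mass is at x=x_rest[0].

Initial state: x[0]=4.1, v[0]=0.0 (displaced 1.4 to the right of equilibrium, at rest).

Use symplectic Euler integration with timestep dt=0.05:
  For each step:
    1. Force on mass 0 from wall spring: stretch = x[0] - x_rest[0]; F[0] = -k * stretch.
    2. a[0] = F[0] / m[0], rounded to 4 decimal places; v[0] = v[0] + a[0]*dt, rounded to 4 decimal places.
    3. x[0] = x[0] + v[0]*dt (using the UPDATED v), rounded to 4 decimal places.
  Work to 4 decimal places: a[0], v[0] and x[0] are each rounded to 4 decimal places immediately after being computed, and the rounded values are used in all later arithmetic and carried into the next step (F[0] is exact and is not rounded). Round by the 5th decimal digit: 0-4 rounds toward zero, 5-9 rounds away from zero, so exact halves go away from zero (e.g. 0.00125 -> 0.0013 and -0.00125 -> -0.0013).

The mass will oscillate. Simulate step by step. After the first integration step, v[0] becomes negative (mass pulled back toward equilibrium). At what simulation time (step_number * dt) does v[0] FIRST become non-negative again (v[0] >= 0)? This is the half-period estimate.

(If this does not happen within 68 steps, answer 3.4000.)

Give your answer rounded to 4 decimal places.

Answer: 1.8500

Derivation:
Step 0: x=[4.1000] v=[0.0000]
Step 1: x=[4.0898] v=[-0.2042]
Step 2: x=[4.0695] v=[-0.4069]
Step 3: x=[4.0392] v=[-0.6066]
Step 4: x=[3.9991] v=[-0.8019]
Step 5: x=[3.9495] v=[-0.9914]
Step 6: x=[3.8908] v=[-1.1736]
Step 7: x=[3.8234] v=[-1.3473]
Step 8: x=[3.7478] v=[-1.5111]
Step 9: x=[3.6646] v=[-1.6639]
Step 10: x=[3.5744] v=[-1.8046]
Step 11: x=[3.4778] v=[-1.9321]
Step 12: x=[3.3755] v=[-2.0455]
Step 13: x=[3.2683] v=[-2.1440]
Step 14: x=[3.1570] v=[-2.2269]
Step 15: x=[3.0423] v=[-2.2935]
Step 16: x=[2.9251] v=[-2.3434]
Step 17: x=[2.8063] v=[-2.3762]
Step 18: x=[2.6867] v=[-2.3917]
Step 19: x=[2.5672] v=[-2.3898]
Step 20: x=[2.4487] v=[-2.3704]
Step 21: x=[2.3320] v=[-2.3338]
Step 22: x=[2.2180] v=[-2.2801]
Step 23: x=[2.1075] v=[-2.2098]
Step 24: x=[2.0013] v=[-2.1234]
Step 25: x=[1.9002] v=[-2.0215]
Step 26: x=[1.8050] v=[-1.9049]
Step 27: x=[1.7163] v=[-1.7744]
Step 28: x=[1.6348] v=[-1.6309]
Step 29: x=[1.5610] v=[-1.4756]
Step 30: x=[1.4955] v=[-1.3095]
Step 31: x=[1.4388] v=[-1.1338]
Step 32: x=[1.3913] v=[-0.9499]
Step 33: x=[1.3533] v=[-0.7591]
Step 34: x=[1.3252] v=[-0.5627]
Step 35: x=[1.3071] v=[-0.3622]
Step 36: x=[1.2991] v=[-0.1591]
Step 37: x=[1.3014] v=[0.0452]
First v>=0 after going negative at step 37, time=1.8500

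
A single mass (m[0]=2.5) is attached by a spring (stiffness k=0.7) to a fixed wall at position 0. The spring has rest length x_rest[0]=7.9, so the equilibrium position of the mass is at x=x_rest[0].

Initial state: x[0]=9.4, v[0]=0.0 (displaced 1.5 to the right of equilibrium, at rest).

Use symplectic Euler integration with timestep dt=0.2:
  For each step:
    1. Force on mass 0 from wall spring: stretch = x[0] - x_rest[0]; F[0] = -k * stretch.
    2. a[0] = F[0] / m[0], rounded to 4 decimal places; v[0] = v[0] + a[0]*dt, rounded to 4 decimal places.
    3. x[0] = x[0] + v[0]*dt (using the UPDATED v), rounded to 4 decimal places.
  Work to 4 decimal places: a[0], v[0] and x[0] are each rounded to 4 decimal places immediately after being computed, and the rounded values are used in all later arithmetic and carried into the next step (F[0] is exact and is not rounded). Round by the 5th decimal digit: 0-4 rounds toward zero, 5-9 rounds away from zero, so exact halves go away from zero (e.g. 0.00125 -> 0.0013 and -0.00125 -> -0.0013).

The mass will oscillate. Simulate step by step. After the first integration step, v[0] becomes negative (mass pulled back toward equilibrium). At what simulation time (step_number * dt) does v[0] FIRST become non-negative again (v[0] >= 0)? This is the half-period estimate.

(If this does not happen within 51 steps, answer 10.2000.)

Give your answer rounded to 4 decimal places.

Step 0: x=[9.4000] v=[0.0000]
Step 1: x=[9.3832] v=[-0.0840]
Step 2: x=[9.3498] v=[-0.1671]
Step 3: x=[9.3001] v=[-0.2483]
Step 4: x=[9.2348] v=[-0.3267]
Step 5: x=[9.1545] v=[-0.4014]
Step 6: x=[9.0602] v=[-0.4717]
Step 7: x=[8.9529] v=[-0.5367]
Step 8: x=[8.8338] v=[-0.5957]
Step 9: x=[8.7042] v=[-0.6480]
Step 10: x=[8.5656] v=[-0.6930]
Step 11: x=[8.4195] v=[-0.7303]
Step 12: x=[8.2676] v=[-0.7594]
Step 13: x=[8.1116] v=[-0.7800]
Step 14: x=[7.9532] v=[-0.7918]
Step 15: x=[7.7942] v=[-0.7948]
Step 16: x=[7.6364] v=[-0.7889]
Step 17: x=[7.4816] v=[-0.7741]
Step 18: x=[7.3315] v=[-0.7507]
Step 19: x=[7.1877] v=[-0.7189]
Step 20: x=[7.0519] v=[-0.6790]
Step 21: x=[6.9256] v=[-0.6315]
Step 22: x=[6.8102] v=[-0.5769]
Step 23: x=[6.7070] v=[-0.5159]
Step 24: x=[6.6172] v=[-0.4491]
Step 25: x=[6.5417] v=[-0.3773]
Step 26: x=[6.4815] v=[-0.3012]
Step 27: x=[6.4371] v=[-0.2218]
Step 28: x=[6.4091] v=[-0.1399]
Step 29: x=[6.3978] v=[-0.0564]
Step 30: x=[6.4033] v=[0.0277]
First v>=0 after going negative at step 30, time=6.0000

Answer: 6.0000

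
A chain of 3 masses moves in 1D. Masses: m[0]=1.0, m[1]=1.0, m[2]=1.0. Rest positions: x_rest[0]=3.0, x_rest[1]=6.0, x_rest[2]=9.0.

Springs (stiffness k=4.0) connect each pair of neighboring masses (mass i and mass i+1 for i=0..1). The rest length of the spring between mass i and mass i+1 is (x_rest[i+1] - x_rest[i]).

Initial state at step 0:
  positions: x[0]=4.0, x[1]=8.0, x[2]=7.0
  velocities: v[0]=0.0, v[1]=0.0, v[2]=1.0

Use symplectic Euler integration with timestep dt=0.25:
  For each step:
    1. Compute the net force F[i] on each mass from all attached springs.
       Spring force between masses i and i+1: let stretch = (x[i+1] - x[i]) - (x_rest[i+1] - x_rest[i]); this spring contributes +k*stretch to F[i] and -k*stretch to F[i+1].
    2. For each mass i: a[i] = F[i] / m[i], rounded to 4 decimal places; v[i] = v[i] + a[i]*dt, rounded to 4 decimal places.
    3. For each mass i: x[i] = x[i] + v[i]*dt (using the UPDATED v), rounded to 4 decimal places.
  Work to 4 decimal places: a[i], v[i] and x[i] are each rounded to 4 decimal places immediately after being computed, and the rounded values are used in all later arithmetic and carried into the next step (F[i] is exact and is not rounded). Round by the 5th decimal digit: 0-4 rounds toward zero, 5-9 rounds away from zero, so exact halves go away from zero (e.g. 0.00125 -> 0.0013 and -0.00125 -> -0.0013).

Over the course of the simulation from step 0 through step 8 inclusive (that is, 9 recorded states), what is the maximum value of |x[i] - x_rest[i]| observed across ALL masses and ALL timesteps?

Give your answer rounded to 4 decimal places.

Step 0: x=[4.0000 8.0000 7.0000] v=[0.0000 0.0000 1.0000]
Step 1: x=[4.2500 6.7500 8.2500] v=[1.0000 -5.0000 5.0000]
Step 2: x=[4.3750 5.2500 9.8750] v=[0.5000 -6.0000 6.5000]
Step 3: x=[3.9688 4.6875 11.0938] v=[-1.6250 -2.2500 4.8750]
Step 4: x=[2.9922 5.5469 11.4610] v=[-3.9063 3.4376 1.4687]
Step 5: x=[1.9043 7.2462 11.0997] v=[-4.3516 6.7970 -1.4454]
Step 6: x=[1.4019 8.5734 10.5250] v=[-2.0097 5.3086 -2.2989]
Step 7: x=[1.9424 8.5956 10.2124] v=[2.1618 0.0887 -1.2505]
Step 8: x=[3.3962 7.3587 10.2456] v=[5.8150 -4.9477 0.1327]
Max displacement = 2.5956

Answer: 2.5956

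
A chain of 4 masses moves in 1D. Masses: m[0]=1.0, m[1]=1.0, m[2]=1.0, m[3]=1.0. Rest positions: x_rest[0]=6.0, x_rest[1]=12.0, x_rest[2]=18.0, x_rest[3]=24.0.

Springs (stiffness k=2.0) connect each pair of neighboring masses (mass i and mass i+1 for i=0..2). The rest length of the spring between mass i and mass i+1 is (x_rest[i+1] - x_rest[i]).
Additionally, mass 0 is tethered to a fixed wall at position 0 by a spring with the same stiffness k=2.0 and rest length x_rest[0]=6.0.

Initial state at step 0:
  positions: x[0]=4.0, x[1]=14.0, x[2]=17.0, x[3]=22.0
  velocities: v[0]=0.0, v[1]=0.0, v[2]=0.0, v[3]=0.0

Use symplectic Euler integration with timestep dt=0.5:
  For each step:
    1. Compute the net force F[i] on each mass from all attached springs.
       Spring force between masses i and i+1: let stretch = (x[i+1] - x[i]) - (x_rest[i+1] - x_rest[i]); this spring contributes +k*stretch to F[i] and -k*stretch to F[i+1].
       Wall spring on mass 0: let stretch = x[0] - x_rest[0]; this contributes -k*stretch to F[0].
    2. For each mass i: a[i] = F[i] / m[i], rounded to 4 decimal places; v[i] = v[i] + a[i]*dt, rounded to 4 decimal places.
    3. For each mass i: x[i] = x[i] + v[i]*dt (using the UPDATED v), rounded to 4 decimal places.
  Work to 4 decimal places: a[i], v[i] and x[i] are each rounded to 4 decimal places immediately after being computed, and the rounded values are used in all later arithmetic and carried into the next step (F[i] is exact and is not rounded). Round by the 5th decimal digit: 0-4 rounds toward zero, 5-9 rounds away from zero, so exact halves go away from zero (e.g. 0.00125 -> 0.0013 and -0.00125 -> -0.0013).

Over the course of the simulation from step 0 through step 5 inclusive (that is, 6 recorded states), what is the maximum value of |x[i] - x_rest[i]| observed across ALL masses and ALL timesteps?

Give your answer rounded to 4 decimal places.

Step 0: x=[4.0000 14.0000 17.0000 22.0000] v=[0.0000 0.0000 0.0000 0.0000]
Step 1: x=[7.0000 10.5000 18.0000 22.5000] v=[6.0000 -7.0000 2.0000 1.0000]
Step 2: x=[8.2500 9.0000 17.5000 23.7500] v=[2.5000 -3.0000 -1.0000 2.5000]
Step 3: x=[5.7500 11.3750 15.8750 24.8750] v=[-5.0000 4.7500 -3.2500 2.2500]
Step 4: x=[3.1875 13.1875 16.5000 24.5000] v=[-5.1250 3.6250 1.2500 -0.7500]
Step 5: x=[4.0313 11.6563 19.4688 23.1250] v=[1.6875 -3.0625 5.9375 -2.7500]
Max displacement = 3.0000

Answer: 3.0000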